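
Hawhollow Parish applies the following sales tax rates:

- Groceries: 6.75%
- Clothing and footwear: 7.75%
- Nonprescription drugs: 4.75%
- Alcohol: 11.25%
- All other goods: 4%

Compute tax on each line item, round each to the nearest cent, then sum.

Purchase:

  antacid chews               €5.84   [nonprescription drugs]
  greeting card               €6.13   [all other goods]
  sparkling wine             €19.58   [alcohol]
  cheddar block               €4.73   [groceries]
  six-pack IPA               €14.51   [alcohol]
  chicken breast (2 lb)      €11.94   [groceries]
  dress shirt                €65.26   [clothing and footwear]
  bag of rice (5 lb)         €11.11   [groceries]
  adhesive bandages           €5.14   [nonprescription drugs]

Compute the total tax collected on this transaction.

Antacid chews €5.84: nonprescription drugs → 4.75% → €0.28
Greeting card €6.13: all other goods → 4% → €0.25
Sparkling wine €19.58: alcohol → 11.25% → €2.20
Cheddar block €4.73: groceries → 6.75% → €0.32
Six-pack IPA €14.51: alcohol → 11.25% → €1.63
Chicken breast (2 lb) €11.94: groceries → 6.75% → €0.81
Dress shirt €65.26: clothing and footwear → 7.75% → €5.06
Bag of rice (5 lb) €11.11: groceries → 6.75% → €0.75
Adhesive bandages €5.14: nonprescription drugs → 4.75% → €0.24
Total tax = €0.28 + €0.25 + €2.20 + €0.32 + €1.63 + €0.81 + €5.06 + €0.75 + €0.24 = €11.54

€11.54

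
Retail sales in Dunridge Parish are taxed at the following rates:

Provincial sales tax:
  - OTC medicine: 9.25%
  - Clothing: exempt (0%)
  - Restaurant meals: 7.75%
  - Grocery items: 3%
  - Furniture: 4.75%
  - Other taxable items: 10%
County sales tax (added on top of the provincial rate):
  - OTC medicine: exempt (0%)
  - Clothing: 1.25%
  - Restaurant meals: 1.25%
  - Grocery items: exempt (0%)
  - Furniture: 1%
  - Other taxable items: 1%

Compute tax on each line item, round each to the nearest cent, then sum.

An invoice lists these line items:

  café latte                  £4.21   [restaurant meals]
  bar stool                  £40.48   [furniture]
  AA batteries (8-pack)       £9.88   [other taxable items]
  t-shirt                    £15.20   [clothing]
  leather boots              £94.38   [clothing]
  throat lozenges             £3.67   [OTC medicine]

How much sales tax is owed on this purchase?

Café latte £4.21: restaurant meals → 7.75% + 1.25% county = 9% → £0.38
Bar stool £40.48: furniture → 4.75% + 1% county = 5.75% → £2.33
AA batteries (8-pack) £9.88: other taxable items → 10% + 1% county = 11% → £1.09
T-shirt £15.20: clothing → 0% + 1.25% county = 1.25% → £0.19
Leather boots £94.38: clothing → 0% + 1.25% county = 1.25% → £1.18
Throat lozenges £3.67: OTC medicine → 9.25% + 0% county = 9.25% → £0.34
Total tax = £0.38 + £2.33 + £1.09 + £0.19 + £1.18 + £0.34 = £5.51

£5.51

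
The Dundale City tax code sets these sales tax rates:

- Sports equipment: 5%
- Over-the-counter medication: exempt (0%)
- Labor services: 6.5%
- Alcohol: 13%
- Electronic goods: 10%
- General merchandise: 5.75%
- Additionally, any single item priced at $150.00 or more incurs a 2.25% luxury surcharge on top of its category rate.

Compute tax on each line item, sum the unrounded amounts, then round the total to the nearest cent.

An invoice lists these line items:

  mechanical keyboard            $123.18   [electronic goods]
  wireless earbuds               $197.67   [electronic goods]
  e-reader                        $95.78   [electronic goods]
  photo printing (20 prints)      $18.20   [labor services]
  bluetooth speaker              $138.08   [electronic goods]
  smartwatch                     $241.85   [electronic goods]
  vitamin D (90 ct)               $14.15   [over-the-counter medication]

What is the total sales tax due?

$90.73

Mechanical keyboard $123.18: electronic goods → 10% → $12.318
Wireless earbuds $197.67: electronic goods → 10% + 2.25% surcharge = 12.25% → $24.214575
E-reader $95.78: electronic goods → 10% → $9.578
Photo printing (20 prints) $18.20: labor services → 6.5% → $1.183
Bluetooth speaker $138.08: electronic goods → 10% → $13.808
Smartwatch $241.85: electronic goods → 10% + 2.25% surcharge = 12.25% → $29.626625
Vitamin D (90 ct) $14.15: over-the-counter medication → 0% → $0.00
Unrounded tax sum = $90.7282 → $90.73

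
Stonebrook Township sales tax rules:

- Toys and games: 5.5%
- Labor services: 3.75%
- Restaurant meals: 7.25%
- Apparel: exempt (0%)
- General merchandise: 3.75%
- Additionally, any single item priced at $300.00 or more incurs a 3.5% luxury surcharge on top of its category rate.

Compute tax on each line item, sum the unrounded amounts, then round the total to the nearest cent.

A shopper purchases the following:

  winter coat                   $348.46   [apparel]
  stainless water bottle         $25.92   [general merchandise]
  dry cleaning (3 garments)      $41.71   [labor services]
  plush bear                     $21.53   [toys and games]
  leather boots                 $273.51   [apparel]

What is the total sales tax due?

$15.92

Winter coat $348.46: apparel → 0% + 3.5% surcharge = 3.5% → $12.1961
Stainless water bottle $25.92: general merchandise → 3.75% → $0.972
Dry cleaning (3 garments) $41.71: labor services → 3.75% → $1.564125
Plush bear $21.53: toys and games → 5.5% → $1.18415
Leather boots $273.51: apparel → 0% → $0.00
Unrounded tax sum = $15.916375 → $15.92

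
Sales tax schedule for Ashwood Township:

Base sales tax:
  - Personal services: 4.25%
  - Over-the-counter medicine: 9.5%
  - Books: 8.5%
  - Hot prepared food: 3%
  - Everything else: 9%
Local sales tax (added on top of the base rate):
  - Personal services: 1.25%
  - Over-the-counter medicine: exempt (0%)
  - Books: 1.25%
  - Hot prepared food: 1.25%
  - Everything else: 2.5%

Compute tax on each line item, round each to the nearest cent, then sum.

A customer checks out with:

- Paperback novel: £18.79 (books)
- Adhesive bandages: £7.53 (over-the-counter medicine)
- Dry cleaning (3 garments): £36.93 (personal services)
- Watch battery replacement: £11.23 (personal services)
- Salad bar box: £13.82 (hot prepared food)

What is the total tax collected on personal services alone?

£2.65

Dry cleaning (3 garments) £36.93: personal services → 4.25% + 1.25% local = 5.5% → £2.03
Watch battery replacement £11.23: personal services → 4.25% + 1.25% local = 5.5% → £0.62
Tax on personal services = £2.03 + £0.62 = £2.65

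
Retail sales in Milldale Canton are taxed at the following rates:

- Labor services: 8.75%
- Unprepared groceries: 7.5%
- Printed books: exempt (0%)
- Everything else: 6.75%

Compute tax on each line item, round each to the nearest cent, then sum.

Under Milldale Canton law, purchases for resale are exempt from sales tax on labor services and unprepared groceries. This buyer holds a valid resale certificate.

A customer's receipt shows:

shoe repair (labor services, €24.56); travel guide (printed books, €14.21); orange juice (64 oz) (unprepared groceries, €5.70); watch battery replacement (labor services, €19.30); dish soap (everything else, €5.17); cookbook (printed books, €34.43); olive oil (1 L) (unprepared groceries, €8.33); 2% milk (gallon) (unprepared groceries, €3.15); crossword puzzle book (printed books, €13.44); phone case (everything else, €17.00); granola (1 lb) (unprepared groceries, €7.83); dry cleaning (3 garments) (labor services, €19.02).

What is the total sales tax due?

Shoe repair €24.56: labor services, buyer-exempt → 0% → €0.00
Travel guide €14.21: printed books → 0% → €0.00
Orange juice (64 oz) €5.70: unprepared groceries, buyer-exempt → 0% → €0.00
Watch battery replacement €19.30: labor services, buyer-exempt → 0% → €0.00
Dish soap €5.17: everything else → 6.75% → €0.35
Cookbook €34.43: printed books → 0% → €0.00
Olive oil (1 L) €8.33: unprepared groceries, buyer-exempt → 0% → €0.00
2% milk (gallon) €3.15: unprepared groceries, buyer-exempt → 0% → €0.00
Crossword puzzle book €13.44: printed books → 0% → €0.00
Phone case €17.00: everything else → 6.75% → €1.15
Granola (1 lb) €7.83: unprepared groceries, buyer-exempt → 0% → €0.00
Dry cleaning (3 garments) €19.02: labor services, buyer-exempt → 0% → €0.00
Total tax = €0.35 + €1.15 = €1.50

€1.50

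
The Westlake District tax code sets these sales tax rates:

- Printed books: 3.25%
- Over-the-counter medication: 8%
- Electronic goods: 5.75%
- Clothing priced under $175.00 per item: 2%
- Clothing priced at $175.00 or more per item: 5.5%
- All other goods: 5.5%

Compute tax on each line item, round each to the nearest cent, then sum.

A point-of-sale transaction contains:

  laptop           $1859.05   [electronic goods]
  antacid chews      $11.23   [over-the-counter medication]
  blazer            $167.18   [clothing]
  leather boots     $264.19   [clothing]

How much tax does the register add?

$125.67

Laptop $1859.05: electronic goods → 5.75% → $106.90
Antacid chews $11.23: over-the-counter medication → 8% → $0.90
Blazer $167.18: clothing, under $175.00 → 2% → $3.34
Leather boots $264.19: clothing, $175.00 or more → 5.5% → $14.53
Total tax = $106.90 + $0.90 + $3.34 + $14.53 = $125.67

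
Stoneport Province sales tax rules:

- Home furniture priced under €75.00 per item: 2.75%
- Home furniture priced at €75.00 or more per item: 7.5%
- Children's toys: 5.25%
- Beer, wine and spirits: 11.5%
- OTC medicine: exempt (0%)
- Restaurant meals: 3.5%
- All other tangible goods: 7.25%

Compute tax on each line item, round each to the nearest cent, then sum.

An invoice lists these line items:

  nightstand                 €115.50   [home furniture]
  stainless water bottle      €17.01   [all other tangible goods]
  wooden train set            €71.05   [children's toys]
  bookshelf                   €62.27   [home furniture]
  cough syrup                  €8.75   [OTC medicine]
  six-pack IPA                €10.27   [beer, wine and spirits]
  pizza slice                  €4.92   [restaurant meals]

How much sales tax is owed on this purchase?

Nightstand €115.50: home furniture, €75.00 or more → 7.5% → €8.66
Stainless water bottle €17.01: all other tangible goods → 7.25% → €1.23
Wooden train set €71.05: children's toys → 5.25% → €3.73
Bookshelf €62.27: home furniture, under €75.00 → 2.75% → €1.71
Cough syrup €8.75: OTC medicine → 0% → €0.00
Six-pack IPA €10.27: beer, wine and spirits → 11.5% → €1.18
Pizza slice €4.92: restaurant meals → 3.5% → €0.17
Total tax = €8.66 + €1.23 + €3.73 + €1.71 + €1.18 + €0.17 = €16.68

€16.68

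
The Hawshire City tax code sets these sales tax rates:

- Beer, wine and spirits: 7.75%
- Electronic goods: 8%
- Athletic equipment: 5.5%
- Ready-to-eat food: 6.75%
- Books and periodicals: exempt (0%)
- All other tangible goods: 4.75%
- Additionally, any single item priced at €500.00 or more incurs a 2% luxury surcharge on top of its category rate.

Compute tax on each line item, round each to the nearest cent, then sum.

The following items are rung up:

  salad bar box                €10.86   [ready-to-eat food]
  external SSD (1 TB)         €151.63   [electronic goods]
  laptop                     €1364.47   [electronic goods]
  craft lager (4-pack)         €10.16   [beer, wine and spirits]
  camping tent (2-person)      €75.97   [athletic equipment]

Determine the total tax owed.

Salad bar box €10.86: ready-to-eat food → 6.75% → €0.73
External SSD (1 TB) €151.63: electronic goods → 8% → €12.13
Laptop €1364.47: electronic goods → 8% + 2% surcharge = 10% → €136.45
Craft lager (4-pack) €10.16: beer, wine and spirits → 7.75% → €0.79
Camping tent (2-person) €75.97: athletic equipment → 5.5% → €4.18
Total tax = €0.73 + €12.13 + €136.45 + €0.79 + €4.18 = €154.28

€154.28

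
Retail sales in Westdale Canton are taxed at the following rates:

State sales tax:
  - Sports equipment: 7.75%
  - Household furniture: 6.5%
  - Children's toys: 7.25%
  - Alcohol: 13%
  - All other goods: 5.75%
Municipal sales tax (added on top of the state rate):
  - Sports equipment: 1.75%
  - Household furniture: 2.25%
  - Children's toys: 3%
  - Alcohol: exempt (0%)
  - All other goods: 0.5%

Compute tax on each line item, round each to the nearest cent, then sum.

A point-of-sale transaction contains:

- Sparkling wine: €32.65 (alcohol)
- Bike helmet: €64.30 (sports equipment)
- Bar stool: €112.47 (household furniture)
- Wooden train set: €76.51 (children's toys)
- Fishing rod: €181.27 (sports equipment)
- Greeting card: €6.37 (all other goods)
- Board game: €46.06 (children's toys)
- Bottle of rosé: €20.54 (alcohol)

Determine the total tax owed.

€53.04

Sparkling wine €32.65: alcohol → 13% + 0% municipal = 13% → €4.24
Bike helmet €64.30: sports equipment → 7.75% + 1.75% municipal = 9.5% → €6.11
Bar stool €112.47: household furniture → 6.5% + 2.25% municipal = 8.75% → €9.84
Wooden train set €76.51: children's toys → 7.25% + 3% municipal = 10.25% → €7.84
Fishing rod €181.27: sports equipment → 7.75% + 1.75% municipal = 9.5% → €17.22
Greeting card €6.37: all other goods → 5.75% + 0.5% municipal = 6.25% → €0.40
Board game €46.06: children's toys → 7.25% + 3% municipal = 10.25% → €4.72
Bottle of rosé €20.54: alcohol → 13% + 0% municipal = 13% → €2.67
Total tax = €4.24 + €6.11 + €9.84 + €7.84 + €17.22 + €0.40 + €4.72 + €2.67 = €53.04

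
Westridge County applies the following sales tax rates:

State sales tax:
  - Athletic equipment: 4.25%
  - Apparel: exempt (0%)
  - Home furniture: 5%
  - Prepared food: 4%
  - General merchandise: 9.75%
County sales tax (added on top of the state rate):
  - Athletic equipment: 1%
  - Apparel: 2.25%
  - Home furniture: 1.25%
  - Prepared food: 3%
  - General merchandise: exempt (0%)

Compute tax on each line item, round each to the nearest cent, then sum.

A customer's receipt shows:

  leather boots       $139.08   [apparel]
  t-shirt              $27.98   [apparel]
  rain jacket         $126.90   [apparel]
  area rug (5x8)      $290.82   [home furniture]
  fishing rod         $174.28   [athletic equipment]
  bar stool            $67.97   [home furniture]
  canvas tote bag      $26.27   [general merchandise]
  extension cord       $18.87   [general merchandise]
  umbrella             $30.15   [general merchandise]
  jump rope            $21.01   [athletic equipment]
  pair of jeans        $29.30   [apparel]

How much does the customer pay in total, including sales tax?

$999.93

Leather boots $139.08: apparel → 0% + 2.25% county = 2.25% → $3.13
T-shirt $27.98: apparel → 0% + 2.25% county = 2.25% → $0.63
Rain jacket $126.90: apparel → 0% + 2.25% county = 2.25% → $2.86
Area rug (5x8) $290.82: home furniture → 5% + 1.25% county = 6.25% → $18.18
Fishing rod $174.28: athletic equipment → 4.25% + 1% county = 5.25% → $9.15
Bar stool $67.97: home furniture → 5% + 1.25% county = 6.25% → $4.25
Canvas tote bag $26.27: general merchandise → 9.75% + 0% county = 9.75% → $2.56
Extension cord $18.87: general merchandise → 9.75% + 0% county = 9.75% → $1.84
Umbrella $30.15: general merchandise → 9.75% + 0% county = 9.75% → $2.94
Jump rope $21.01: athletic equipment → 4.25% + 1% county = 5.25% → $1.10
Pair of jeans $29.30: apparel → 0% + 2.25% county = 2.25% → $0.66
Subtotal = $952.63; tax = $47.30; total due = $999.93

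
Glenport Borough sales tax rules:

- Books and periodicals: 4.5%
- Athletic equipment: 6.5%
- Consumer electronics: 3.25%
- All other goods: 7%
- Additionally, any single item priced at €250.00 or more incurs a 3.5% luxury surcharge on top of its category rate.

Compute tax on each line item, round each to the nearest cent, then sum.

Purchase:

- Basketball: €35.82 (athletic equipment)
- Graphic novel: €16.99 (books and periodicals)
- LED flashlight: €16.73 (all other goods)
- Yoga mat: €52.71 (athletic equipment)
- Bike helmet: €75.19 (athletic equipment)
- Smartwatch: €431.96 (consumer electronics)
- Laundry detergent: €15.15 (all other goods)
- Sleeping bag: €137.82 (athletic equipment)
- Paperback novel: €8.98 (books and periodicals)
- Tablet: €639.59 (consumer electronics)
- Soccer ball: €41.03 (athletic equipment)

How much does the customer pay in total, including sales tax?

Basketball €35.82: athletic equipment → 6.5% → €2.33
Graphic novel €16.99: books and periodicals → 4.5% → €0.76
LED flashlight €16.73: all other goods → 7% → €1.17
Yoga mat €52.71: athletic equipment → 6.5% → €3.43
Bike helmet €75.19: athletic equipment → 6.5% → €4.89
Smartwatch €431.96: consumer electronics → 3.25% + 3.5% surcharge = 6.75% → €29.16
Laundry detergent €15.15: all other goods → 7% → €1.06
Sleeping bag €137.82: athletic equipment → 6.5% → €8.96
Paperback novel €8.98: books and periodicals → 4.5% → €0.40
Tablet €639.59: consumer electronics → 3.25% + 3.5% surcharge = 6.75% → €43.17
Soccer ball €41.03: athletic equipment → 6.5% → €2.67
Subtotal = €1471.97; tax = €98.00; total due = €1569.97

€1569.97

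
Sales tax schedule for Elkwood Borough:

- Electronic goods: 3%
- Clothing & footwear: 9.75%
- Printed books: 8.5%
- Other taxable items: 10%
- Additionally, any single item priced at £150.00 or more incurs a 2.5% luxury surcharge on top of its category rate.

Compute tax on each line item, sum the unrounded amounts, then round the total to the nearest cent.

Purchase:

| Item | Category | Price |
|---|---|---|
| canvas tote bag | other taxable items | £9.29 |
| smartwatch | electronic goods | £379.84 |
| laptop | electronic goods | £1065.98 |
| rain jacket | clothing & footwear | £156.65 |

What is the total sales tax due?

£99.64

Canvas tote bag £9.29: other taxable items → 10% → £0.929
Smartwatch £379.84: electronic goods → 3% + 2.5% surcharge = 5.5% → £20.8912
Laptop £1065.98: electronic goods → 3% + 2.5% surcharge = 5.5% → £58.6289
Rain jacket £156.65: clothing & footwear → 9.75% + 2.5% surcharge = 12.25% → £19.189625
Unrounded tax sum = £99.638725 → £99.64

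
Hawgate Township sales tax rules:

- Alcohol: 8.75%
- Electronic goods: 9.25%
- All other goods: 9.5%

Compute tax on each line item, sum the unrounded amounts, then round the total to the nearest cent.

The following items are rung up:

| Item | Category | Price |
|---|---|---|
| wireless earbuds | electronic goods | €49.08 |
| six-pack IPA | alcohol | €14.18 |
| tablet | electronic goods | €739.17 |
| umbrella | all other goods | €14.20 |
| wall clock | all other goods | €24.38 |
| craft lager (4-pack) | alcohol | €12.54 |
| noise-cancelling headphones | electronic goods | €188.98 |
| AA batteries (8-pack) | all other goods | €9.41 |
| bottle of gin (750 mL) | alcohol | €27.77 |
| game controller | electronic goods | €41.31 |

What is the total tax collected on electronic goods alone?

Wireless earbuds €49.08: electronic goods → 9.25% → €4.5399
Tablet €739.17: electronic goods → 9.25% → €68.373225
Noise-cancelling headphones €188.98: electronic goods → 9.25% → €17.48065
Game controller €41.31: electronic goods → 9.25% → €3.821175
Tax on electronic goods: unrounded sum = €94.21495 → €94.21

€94.21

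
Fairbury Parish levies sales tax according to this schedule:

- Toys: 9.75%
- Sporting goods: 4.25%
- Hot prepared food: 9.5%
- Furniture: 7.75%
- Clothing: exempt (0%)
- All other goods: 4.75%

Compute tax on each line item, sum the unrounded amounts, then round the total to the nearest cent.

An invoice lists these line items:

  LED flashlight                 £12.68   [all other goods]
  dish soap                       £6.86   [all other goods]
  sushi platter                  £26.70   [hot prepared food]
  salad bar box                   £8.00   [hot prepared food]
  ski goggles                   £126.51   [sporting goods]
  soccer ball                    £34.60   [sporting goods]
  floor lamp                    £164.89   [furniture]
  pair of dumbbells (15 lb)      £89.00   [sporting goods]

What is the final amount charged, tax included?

LED flashlight £12.68: all other goods → 4.75% → £0.6023
Dish soap £6.86: all other goods → 4.75% → £0.32585
Sushi platter £26.70: hot prepared food → 9.5% → £2.5365
Salad bar box £8.00: hot prepared food → 9.5% → £0.76
Ski goggles £126.51: sporting goods → 4.25% → £5.376675
Soccer ball £34.60: sporting goods → 4.25% → £1.4705
Floor lamp £164.89: furniture → 7.75% → £12.778975
Pair of dumbbells (15 lb) £89.00: sporting goods → 4.25% → £3.7825
Subtotal = £469.24; unrounded tax = £27.6333 → £27.63; total due = £496.87

£496.87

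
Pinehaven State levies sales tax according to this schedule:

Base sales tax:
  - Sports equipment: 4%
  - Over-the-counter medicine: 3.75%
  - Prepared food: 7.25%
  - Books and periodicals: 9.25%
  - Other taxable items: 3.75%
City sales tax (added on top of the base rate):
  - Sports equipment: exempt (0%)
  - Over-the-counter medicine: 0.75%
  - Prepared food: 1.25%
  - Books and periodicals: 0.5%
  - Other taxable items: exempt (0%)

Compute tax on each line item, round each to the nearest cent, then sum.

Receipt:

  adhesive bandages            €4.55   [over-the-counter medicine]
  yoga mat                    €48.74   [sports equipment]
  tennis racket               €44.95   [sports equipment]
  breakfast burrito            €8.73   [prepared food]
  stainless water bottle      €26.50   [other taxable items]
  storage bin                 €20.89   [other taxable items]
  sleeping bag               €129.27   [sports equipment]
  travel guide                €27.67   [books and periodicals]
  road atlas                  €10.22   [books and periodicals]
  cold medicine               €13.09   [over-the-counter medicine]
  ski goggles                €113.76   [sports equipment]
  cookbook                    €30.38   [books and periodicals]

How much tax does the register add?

Adhesive bandages €4.55: over-the-counter medicine → 3.75% + 0.75% city = 4.5% → €0.20
Yoga mat €48.74: sports equipment → 4% + 0% city = 4% → €1.95
Tennis racket €44.95: sports equipment → 4% + 0% city = 4% → €1.80
Breakfast burrito €8.73: prepared food → 7.25% + 1.25% city = 8.5% → €0.74
Stainless water bottle €26.50: other taxable items → 3.75% + 0% city = 3.75% → €0.99
Storage bin €20.89: other taxable items → 3.75% + 0% city = 3.75% → €0.78
Sleeping bag €129.27: sports equipment → 4% + 0% city = 4% → €5.17
Travel guide €27.67: books and periodicals → 9.25% + 0.5% city = 9.75% → €2.70
Road atlas €10.22: books and periodicals → 9.25% + 0.5% city = 9.75% → €1.00
Cold medicine €13.09: over-the-counter medicine → 3.75% + 0.75% city = 4.5% → €0.59
Ski goggles €113.76: sports equipment → 4% + 0% city = 4% → €4.55
Cookbook €30.38: books and periodicals → 9.25% + 0.5% city = 9.75% → €2.96
Total tax = €0.20 + €1.95 + €1.80 + €0.74 + €0.99 + €0.78 + €5.17 + €2.70 + €1.00 + €0.59 + €4.55 + €2.96 = €23.43

€23.43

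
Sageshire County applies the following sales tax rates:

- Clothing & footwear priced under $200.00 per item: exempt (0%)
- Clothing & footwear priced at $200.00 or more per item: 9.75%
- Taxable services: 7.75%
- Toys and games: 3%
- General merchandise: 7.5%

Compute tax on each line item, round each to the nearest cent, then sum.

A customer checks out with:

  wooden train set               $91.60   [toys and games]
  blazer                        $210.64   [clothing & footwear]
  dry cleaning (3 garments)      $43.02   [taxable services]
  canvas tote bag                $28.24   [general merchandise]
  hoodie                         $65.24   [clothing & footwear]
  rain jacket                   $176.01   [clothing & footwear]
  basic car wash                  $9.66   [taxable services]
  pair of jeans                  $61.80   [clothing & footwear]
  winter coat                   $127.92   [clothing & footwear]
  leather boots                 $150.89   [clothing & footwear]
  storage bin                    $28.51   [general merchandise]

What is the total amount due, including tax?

$1025.16

Wooden train set $91.60: toys and games → 3% → $2.75
Blazer $210.64: clothing & footwear, $200.00 or more → 9.75% → $20.54
Dry cleaning (3 garments) $43.02: taxable services → 7.75% → $3.33
Canvas tote bag $28.24: general merchandise → 7.5% → $2.12
Hoodie $65.24: clothing & footwear, under $200.00 → 0% → $0.00
Rain jacket $176.01: clothing & footwear, under $200.00 → 0% → $0.00
Basic car wash $9.66: taxable services → 7.75% → $0.75
Pair of jeans $61.80: clothing & footwear, under $200.00 → 0% → $0.00
Winter coat $127.92: clothing & footwear, under $200.00 → 0% → $0.00
Leather boots $150.89: clothing & footwear, under $200.00 → 0% → $0.00
Storage bin $28.51: general merchandise → 7.5% → $2.14
Subtotal = $993.53; tax = $31.63; total due = $1025.16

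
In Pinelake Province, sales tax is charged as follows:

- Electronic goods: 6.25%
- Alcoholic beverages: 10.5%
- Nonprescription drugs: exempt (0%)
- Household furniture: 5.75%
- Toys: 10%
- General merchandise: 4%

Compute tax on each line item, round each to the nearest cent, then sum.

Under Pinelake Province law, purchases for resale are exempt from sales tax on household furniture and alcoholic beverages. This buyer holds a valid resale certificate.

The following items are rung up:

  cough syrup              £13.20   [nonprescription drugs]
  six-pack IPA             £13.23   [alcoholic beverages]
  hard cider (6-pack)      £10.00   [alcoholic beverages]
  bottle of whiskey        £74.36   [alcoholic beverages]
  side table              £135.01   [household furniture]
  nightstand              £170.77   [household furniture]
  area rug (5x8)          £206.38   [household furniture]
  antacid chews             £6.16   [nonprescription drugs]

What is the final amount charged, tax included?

£629.11

Cough syrup £13.20: nonprescription drugs → 0% → £0.00
Six-pack IPA £13.23: alcoholic beverages, buyer-exempt → 0% → £0.00
Hard cider (6-pack) £10.00: alcoholic beverages, buyer-exempt → 0% → £0.00
Bottle of whiskey £74.36: alcoholic beverages, buyer-exempt → 0% → £0.00
Side table £135.01: household furniture, buyer-exempt → 0% → £0.00
Nightstand £170.77: household furniture, buyer-exempt → 0% → £0.00
Area rug (5x8) £206.38: household furniture, buyer-exempt → 0% → £0.00
Antacid chews £6.16: nonprescription drugs → 0% → £0.00
Subtotal = £629.11; tax = £0.00; total due = £629.11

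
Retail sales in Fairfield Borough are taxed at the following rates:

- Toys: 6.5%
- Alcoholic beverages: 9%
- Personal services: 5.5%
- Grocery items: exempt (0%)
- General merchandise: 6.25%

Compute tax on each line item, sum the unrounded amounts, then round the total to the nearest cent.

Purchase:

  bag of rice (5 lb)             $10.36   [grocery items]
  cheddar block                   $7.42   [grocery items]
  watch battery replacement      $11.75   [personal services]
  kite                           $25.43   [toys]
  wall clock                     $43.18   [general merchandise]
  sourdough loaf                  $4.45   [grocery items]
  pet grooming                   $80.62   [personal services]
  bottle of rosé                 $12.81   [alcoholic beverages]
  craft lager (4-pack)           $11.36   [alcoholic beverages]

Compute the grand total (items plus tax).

$218.99

Bag of rice (5 lb) $10.36: grocery items → 0% → $0.00
Cheddar block $7.42: grocery items → 0% → $0.00
Watch battery replacement $11.75: personal services → 5.5% → $0.64625
Kite $25.43: toys → 6.5% → $1.65295
Wall clock $43.18: general merchandise → 6.25% → $2.69875
Sourdough loaf $4.45: grocery items → 0% → $0.00
Pet grooming $80.62: personal services → 5.5% → $4.4341
Bottle of rosé $12.81: alcoholic beverages → 9% → $1.1529
Craft lager (4-pack) $11.36: alcoholic beverages → 9% → $1.0224
Subtotal = $207.38; unrounded tax = $11.60735 → $11.61; total due = $218.99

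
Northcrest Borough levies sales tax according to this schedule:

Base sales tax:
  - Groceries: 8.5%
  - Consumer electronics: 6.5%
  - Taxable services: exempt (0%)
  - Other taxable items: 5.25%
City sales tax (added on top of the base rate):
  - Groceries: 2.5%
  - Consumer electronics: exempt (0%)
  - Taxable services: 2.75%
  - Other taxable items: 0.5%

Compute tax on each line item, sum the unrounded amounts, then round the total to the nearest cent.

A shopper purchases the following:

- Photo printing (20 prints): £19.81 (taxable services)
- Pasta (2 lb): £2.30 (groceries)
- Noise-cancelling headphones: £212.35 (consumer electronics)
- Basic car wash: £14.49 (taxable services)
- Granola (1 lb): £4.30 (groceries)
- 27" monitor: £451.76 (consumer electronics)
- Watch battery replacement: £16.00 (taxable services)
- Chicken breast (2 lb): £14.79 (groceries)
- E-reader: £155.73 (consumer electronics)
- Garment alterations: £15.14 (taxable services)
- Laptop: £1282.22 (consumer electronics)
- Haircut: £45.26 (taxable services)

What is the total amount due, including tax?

Photo printing (20 prints) £19.81: taxable services → 0% + 2.75% city = 2.75% → £0.544775
Pasta (2 lb) £2.30: groceries → 8.5% + 2.5% city = 11% → £0.253
Noise-cancelling headphones £212.35: consumer electronics → 6.5% + 0% city = 6.5% → £13.80275
Basic car wash £14.49: taxable services → 0% + 2.75% city = 2.75% → £0.398475
Granola (1 lb) £4.30: groceries → 8.5% + 2.5% city = 11% → £0.473
27" monitor £451.76: consumer electronics → 6.5% + 0% city = 6.5% → £29.3644
Watch battery replacement £16.00: taxable services → 0% + 2.75% city = 2.75% → £0.44
Chicken breast (2 lb) £14.79: groceries → 8.5% + 2.5% city = 11% → £1.6269
E-reader £155.73: consumer electronics → 6.5% + 0% city = 6.5% → £10.12245
Garment alterations £15.14: taxable services → 0% + 2.75% city = 2.75% → £0.41635
Laptop £1282.22: consumer electronics → 6.5% + 0% city = 6.5% → £83.3443
Haircut £45.26: taxable services → 0% + 2.75% city = 2.75% → £1.24465
Subtotal = £2234.15; unrounded tax = £142.03105 → £142.03; total due = £2376.18

£2376.18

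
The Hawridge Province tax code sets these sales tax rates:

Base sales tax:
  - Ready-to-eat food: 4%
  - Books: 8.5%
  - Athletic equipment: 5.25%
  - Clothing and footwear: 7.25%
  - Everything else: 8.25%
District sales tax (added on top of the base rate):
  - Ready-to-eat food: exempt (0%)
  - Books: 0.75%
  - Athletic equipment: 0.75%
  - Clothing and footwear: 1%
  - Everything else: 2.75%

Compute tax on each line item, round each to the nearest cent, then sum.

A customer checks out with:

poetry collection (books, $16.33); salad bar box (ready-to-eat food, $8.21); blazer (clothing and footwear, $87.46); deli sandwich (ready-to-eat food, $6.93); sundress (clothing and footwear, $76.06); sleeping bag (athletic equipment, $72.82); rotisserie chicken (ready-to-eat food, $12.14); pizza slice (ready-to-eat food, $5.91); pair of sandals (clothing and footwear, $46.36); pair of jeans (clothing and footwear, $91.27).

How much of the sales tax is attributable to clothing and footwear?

Blazer $87.46: clothing and footwear → 7.25% + 1% district = 8.25% → $7.22
Sundress $76.06: clothing and footwear → 7.25% + 1% district = 8.25% → $6.27
Pair of sandals $46.36: clothing and footwear → 7.25% + 1% district = 8.25% → $3.82
Pair of jeans $91.27: clothing and footwear → 7.25% + 1% district = 8.25% → $7.53
Tax on clothing and footwear = $7.22 + $6.27 + $3.82 + $7.53 = $24.84

$24.84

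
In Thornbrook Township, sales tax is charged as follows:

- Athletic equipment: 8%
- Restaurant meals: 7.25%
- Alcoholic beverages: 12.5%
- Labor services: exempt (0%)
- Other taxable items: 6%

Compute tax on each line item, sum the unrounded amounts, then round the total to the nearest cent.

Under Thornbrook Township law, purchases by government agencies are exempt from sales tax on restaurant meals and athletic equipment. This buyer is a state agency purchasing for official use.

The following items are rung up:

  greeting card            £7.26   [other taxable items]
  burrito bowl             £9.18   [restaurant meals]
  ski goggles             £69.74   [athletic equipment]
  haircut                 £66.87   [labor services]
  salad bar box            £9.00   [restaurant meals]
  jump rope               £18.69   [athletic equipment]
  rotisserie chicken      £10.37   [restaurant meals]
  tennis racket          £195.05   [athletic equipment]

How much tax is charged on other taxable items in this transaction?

£0.44

Greeting card £7.26: other taxable items → 6% → £0.4356
Tax on other taxable items: unrounded sum = £0.4356 → £0.44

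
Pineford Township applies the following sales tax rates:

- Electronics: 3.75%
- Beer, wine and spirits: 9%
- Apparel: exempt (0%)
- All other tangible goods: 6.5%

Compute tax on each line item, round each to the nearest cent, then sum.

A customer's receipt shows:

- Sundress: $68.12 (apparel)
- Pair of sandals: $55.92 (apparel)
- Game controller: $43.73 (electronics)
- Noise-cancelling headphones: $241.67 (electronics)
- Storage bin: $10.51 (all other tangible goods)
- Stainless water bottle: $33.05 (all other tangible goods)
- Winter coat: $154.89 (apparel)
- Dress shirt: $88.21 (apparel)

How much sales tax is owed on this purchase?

Sundress $68.12: apparel → 0% → $0.00
Pair of sandals $55.92: apparel → 0% → $0.00
Game controller $43.73: electronics → 3.75% → $1.64
Noise-cancelling headphones $241.67: electronics → 3.75% → $9.06
Storage bin $10.51: all other tangible goods → 6.5% → $0.68
Stainless water bottle $33.05: all other tangible goods → 6.5% → $2.15
Winter coat $154.89: apparel → 0% → $0.00
Dress shirt $88.21: apparel → 0% → $0.00
Total tax = $1.64 + $9.06 + $0.68 + $2.15 = $13.53

$13.53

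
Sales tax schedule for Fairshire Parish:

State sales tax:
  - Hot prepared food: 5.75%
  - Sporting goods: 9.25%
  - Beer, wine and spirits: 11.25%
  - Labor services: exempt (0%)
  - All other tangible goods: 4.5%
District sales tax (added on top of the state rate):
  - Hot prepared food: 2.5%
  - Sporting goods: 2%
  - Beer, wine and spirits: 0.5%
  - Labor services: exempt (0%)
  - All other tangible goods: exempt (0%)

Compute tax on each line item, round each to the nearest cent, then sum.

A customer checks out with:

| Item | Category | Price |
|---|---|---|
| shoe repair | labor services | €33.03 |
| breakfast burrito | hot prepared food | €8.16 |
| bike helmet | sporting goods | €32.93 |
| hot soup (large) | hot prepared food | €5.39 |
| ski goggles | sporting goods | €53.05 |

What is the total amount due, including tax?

Shoe repair €33.03: labor services → 0% + 0% district = 0% → €0.00
Breakfast burrito €8.16: hot prepared food → 5.75% + 2.5% district = 8.25% → €0.67
Bike helmet €32.93: sporting goods → 9.25% + 2% district = 11.25% → €3.70
Hot soup (large) €5.39: hot prepared food → 5.75% + 2.5% district = 8.25% → €0.44
Ski goggles €53.05: sporting goods → 9.25% + 2% district = 11.25% → €5.97
Subtotal = €132.56; tax = €10.78; total due = €143.34

€143.34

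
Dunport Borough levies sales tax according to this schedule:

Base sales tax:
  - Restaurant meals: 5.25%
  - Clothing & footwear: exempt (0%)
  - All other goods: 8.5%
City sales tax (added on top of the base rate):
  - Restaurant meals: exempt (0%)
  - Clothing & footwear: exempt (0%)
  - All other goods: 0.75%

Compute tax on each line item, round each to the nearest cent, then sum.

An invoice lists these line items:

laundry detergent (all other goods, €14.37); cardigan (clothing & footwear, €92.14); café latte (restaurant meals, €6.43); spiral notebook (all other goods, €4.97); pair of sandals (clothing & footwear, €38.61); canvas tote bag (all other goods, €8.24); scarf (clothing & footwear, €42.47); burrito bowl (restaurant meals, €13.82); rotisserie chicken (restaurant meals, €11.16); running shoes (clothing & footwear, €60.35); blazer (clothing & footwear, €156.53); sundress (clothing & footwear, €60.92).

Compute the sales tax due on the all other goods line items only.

€2.55

Laundry detergent €14.37: all other goods → 8.5% + 0.75% city = 9.25% → €1.33
Spiral notebook €4.97: all other goods → 8.5% + 0.75% city = 9.25% → €0.46
Canvas tote bag €8.24: all other goods → 8.5% + 0.75% city = 9.25% → €0.76
Tax on all other goods = €1.33 + €0.46 + €0.76 = €2.55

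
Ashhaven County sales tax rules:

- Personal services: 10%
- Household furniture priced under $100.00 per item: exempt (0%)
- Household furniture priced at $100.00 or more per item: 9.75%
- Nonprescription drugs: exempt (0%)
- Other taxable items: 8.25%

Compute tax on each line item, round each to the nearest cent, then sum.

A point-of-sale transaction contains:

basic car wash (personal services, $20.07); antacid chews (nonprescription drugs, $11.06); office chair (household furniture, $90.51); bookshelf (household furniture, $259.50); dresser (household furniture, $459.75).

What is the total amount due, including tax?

$913.03

Basic car wash $20.07: personal services → 10% → $2.01
Antacid chews $11.06: nonprescription drugs → 0% → $0.00
Office chair $90.51: household furniture, under $100.00 → 0% → $0.00
Bookshelf $259.50: household furniture, $100.00 or more → 9.75% → $25.30
Dresser $459.75: household furniture, $100.00 or more → 9.75% → $44.83
Subtotal = $840.89; tax = $72.14; total due = $913.03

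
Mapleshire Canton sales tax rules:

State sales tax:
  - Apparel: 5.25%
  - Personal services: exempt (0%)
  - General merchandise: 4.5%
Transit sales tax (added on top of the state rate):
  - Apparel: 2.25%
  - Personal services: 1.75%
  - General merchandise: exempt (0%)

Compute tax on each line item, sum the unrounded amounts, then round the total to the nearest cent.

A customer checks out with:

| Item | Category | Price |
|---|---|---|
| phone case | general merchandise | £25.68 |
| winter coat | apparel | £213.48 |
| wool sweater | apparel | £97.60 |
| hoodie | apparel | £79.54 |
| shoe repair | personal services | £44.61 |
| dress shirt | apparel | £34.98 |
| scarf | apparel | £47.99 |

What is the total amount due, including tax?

Phone case £25.68: general merchandise → 4.5% + 0% transit = 4.5% → £1.1556
Winter coat £213.48: apparel → 5.25% + 2.25% transit = 7.5% → £16.011
Wool sweater £97.60: apparel → 5.25% + 2.25% transit = 7.5% → £7.32
Hoodie £79.54: apparel → 5.25% + 2.25% transit = 7.5% → £5.9655
Shoe repair £44.61: personal services → 0% + 1.75% transit = 1.75% → £0.780675
Dress shirt £34.98: apparel → 5.25% + 2.25% transit = 7.5% → £2.6235
Scarf £47.99: apparel → 5.25% + 2.25% transit = 7.5% → £3.59925
Subtotal = £543.88; unrounded tax = £37.455525 → £37.46; total due = £581.34

£581.34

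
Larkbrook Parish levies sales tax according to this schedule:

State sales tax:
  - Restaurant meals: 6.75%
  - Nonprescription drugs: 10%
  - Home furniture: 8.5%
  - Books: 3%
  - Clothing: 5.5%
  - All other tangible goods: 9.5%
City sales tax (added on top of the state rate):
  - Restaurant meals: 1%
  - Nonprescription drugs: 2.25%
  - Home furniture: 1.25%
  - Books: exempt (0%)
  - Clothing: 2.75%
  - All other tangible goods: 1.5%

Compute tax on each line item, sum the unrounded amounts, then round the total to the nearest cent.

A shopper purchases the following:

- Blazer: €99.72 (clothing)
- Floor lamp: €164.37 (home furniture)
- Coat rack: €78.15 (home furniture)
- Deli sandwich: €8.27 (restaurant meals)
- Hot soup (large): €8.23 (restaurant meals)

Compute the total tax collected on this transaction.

Blazer €99.72: clothing → 5.5% + 2.75% city = 8.25% → €8.2269
Floor lamp €164.37: home furniture → 8.5% + 1.25% city = 9.75% → €16.026075
Coat rack €78.15: home furniture → 8.5% + 1.25% city = 9.75% → €7.619625
Deli sandwich €8.27: restaurant meals → 6.75% + 1% city = 7.75% → €0.640925
Hot soup (large) €8.23: restaurant meals → 6.75% + 1% city = 7.75% → €0.637825
Unrounded tax sum = €33.15135 → €33.15

€33.15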